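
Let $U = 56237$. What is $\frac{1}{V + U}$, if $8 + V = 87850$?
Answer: $\frac{1}{144079} \approx 6.9406 \cdot 10^{-6}$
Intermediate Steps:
$V = 87842$ ($V = -8 + 87850 = 87842$)
$\frac{1}{V + U} = \frac{1}{87842 + 56237} = \frac{1}{144079}$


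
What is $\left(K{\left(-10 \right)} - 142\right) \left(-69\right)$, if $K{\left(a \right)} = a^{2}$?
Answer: $2898$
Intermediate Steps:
$\left(K{\left(-10 \right)} - 142\right) \left(-69\right) = \left(\left(-10\right)^{2} - 142\right) \left(-69\right) = \left(100 - 142\right) \left(-69\right) = \left(-42\right) \left(-69\right) = 2898$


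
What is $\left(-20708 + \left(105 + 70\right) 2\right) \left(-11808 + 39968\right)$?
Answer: $-573281280$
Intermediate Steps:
$\left(-20708 + \left(105 + 70\right) 2\right) \left(-11808 + 39968\right) = \left(-20708 + 175 \cdot 2\right) 28160 = \left(-20708 + 350\right) 28160 = \left(-20358\right) 28160 = -573281280$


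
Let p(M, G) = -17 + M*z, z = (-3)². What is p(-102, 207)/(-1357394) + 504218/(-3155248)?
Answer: -170368082753/1070728675928 ≈ -0.15911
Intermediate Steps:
z = 9
p(M, G) = -17 + 9*M (p(M, G) = -17 + M*9 = -17 + 9*M)
p(-102, 207)/(-1357394) + 504218/(-3155248) = (-17 + 9*(-102))/(-1357394) + 504218/(-3155248) = (-17 - 918)*(-1/1357394) + 504218*(-1/3155248) = -935*(-1/1357394) - 252109/1577624 = 935/1357394 - 252109/1577624 = -170368082753/1070728675928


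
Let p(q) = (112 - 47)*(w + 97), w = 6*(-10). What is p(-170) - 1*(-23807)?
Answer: 26212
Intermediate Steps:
w = -60
p(q) = 2405 (p(q) = (112 - 47)*(-60 + 97) = 65*37 = 2405)
p(-170) - 1*(-23807) = 2405 - 1*(-23807) = 2405 + 23807 = 26212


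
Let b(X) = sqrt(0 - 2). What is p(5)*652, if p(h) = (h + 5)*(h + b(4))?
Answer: 32600 + 6520*I*sqrt(2) ≈ 32600.0 + 9220.7*I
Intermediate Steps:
b(X) = I*sqrt(2) (b(X) = sqrt(-2) = I*sqrt(2))
p(h) = (5 + h)*(h + I*sqrt(2)) (p(h) = (h + 5)*(h + I*sqrt(2)) = (5 + h)*(h + I*sqrt(2)))
p(5)*652 = (5**2 + 5*5 + 5*I*sqrt(2) + I*5*sqrt(2))*652 = (25 + 25 + 5*I*sqrt(2) + 5*I*sqrt(2))*652 = (50 + 10*I*sqrt(2))*652 = 32600 + 6520*I*sqrt(2)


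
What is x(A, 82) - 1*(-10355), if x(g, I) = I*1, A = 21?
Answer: 10437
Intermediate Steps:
x(g, I) = I
x(A, 82) - 1*(-10355) = 82 - 1*(-10355) = 82 + 10355 = 10437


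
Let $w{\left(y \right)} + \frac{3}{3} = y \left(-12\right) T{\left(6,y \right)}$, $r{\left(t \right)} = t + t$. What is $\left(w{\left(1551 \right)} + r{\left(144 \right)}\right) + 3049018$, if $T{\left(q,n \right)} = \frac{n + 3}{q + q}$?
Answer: $639051$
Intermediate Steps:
$r{\left(t \right)} = 2 t$
$T{\left(q,n \right)} = \frac{3 + n}{2 q}$
$w{\left(y \right)} = -1 - 12 y \left(\frac{1}{4} + \frac{y}{12}\right)$ ($w{\left(y \right)} = -1 + y \left(-12\right) \frac{3 + y}{2 \cdot 6} = -1 + - 12 y \frac{1}{2} \cdot \frac{1}{6} \left(3 + y\right) = -1 + - 12 y \left(\frac{1}{4} + \frac{y}{12}\right) = -1 - 12 y \left(\frac{1}{4} + \frac{y}{12}\right)$)
$\left(w{\left(1551 \right)} + r{\left(144 \right)}\right) + 3049018 = \left(\left(-1 - 1551 \left(3 + 1551\right)\right) + 2 \cdot 144\right) + 3049018 = \left(\left(-1 - 1551 \cdot 1554\right) + 288\right) + 3049018 = \left(\left(-1 - 2410254\right) + 288\right) + 3049018 = \left(-2410255 + 288\right) + 3049018 = -2409967 + 3049018 = 639051$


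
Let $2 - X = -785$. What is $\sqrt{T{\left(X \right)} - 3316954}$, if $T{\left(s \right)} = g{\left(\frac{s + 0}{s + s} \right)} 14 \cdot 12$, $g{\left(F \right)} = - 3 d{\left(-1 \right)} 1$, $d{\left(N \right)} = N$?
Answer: $5 i \sqrt{132658} \approx 1821.1 i$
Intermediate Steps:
$X = 787$ ($X = 2 - -785 = 2 + 785 = 787$)
$g{\left(F \right)} = 3$ ($g{\left(F \right)} = \left(-3\right) \left(-1\right) 1 = 3 \cdot 1 = 3$)
$T{\left(s \right)} = 504$ ($T{\left(s \right)} = 3 \cdot 14 \cdot 12 = 42 \cdot 12 = 504$)
$\sqrt{T{\left(X \right)} - 3316954} = \sqrt{504 - 3316954} = \sqrt{-3316450} = 5 i \sqrt{132658}$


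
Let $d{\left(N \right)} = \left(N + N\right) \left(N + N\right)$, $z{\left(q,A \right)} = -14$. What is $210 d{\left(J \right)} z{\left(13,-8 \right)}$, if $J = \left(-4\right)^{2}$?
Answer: $-3010560$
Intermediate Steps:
$J = 16$
$d{\left(N \right)} = 4 N^{2}$ ($d{\left(N \right)} = 2 N 2 N = 4 N^{2}$)
$210 d{\left(J \right)} z{\left(13,-8 \right)} = 210 \cdot 4 \cdot 16^{2} \left(-14\right) = 210 \cdot 4 \cdot 256 \left(-14\right) = 210 \cdot 1024 \left(-14\right) = 215040 \left(-14\right) = -3010560$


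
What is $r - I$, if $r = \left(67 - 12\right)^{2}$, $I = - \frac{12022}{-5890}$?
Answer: $\frac{8902614}{2945} \approx 3023.0$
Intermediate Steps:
$I = \frac{6011}{2945}$ ($I = \left(-12022\right) \left(- \frac{1}{5890}\right) = \frac{6011}{2945} \approx 2.0411$)
$r = 3025$ ($r = \left(67 + \left(-45 + 33\right)\right)^{2} = \left(67 - 12\right)^{2} = 55^{2} = 3025$)
$r - I = 3025 - \frac{6011}{2945} = \frac{8902614}{2945}$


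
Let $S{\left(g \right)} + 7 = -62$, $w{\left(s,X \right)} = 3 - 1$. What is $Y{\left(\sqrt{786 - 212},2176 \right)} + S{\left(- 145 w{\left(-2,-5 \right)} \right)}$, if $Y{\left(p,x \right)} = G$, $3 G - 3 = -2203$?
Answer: $- \frac{2407}{3} \approx -802.33$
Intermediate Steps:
$w{\left(s,X \right)} = 2$ ($w{\left(s,X \right)} = 3 - 1 = 2$)
$S{\left(g \right)} = -69$ ($S{\left(g \right)} = -7 - 62 = -69$)
$G = - \frac{2200}{3}$ ($G = 1 + \frac{1}{3} \left(-2203\right) = 1 - \frac{2203}{3} = - \frac{2200}{3} \approx -733.33$)
$Y{\left(p,x \right)} = - \frac{2200}{3}$
$Y{\left(\sqrt{786 - 212},2176 \right)} + S{\left(- 145 w{\left(-2,-5 \right)} \right)} = - \frac{2200}{3} - 69 = - \frac{2407}{3}$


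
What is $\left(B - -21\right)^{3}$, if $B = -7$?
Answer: $2744$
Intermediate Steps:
$\left(B - -21\right)^{3} = \left(-7 - -21\right)^{3} = \left(-7 + 21\right)^{3} = 14^{3} = 2744$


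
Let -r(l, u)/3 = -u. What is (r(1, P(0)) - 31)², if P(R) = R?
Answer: 961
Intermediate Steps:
r(l, u) = 3*u (r(l, u) = -(-3)*u = 3*u)
(r(1, P(0)) - 31)² = (3*0 - 31)² = (0 - 31)² = (-31)² = 961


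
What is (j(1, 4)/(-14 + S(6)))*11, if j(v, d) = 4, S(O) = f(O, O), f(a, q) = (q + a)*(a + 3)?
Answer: 22/47 ≈ 0.46809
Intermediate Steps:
f(a, q) = (3 + a)*(a + q) (f(a, q) = (a + q)*(3 + a) = (3 + a)*(a + q))
S(O) = 2*O**2 + 6*O (S(O) = O**2 + 3*O + 3*O + O*O = O**2 + 3*O + 3*O + O**2 = 2*O**2 + 6*O)
(j(1, 4)/(-14 + S(6)))*11 = (4/(-14 + 2*6*(3 + 6)))*11 = (4/(-14 + 2*6*9))*11 = (4/(-14 + 108))*11 = (4/94)*11 = (4*(1/94))*11 = (2/47)*11 = 22/47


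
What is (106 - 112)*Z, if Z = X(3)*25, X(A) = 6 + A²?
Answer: -2250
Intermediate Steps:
Z = 375 (Z = (6 + 3²)*25 = (6 + 9)*25 = 15*25 = 375)
(106 - 112)*Z = (106 - 112)*375 = -6*375 = -2250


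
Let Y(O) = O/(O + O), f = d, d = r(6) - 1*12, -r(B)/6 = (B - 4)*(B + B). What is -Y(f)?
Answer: -½ ≈ -0.50000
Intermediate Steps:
r(B) = -12*B*(-4 + B) (r(B) = -6*(B - 4)*(B + B) = -6*(-4 + B)*2*B = -12*B*(-4 + B))
d = -156 (d = 12*6*(4 - 1*6) - 1*12 = 12*6*(4 - 6) - 12 = 12*6*(-2) - 12 = -144 - 12 = -156)
f = -156
Y(O) = ½ (Y(O) = O/((2*O)) = (1/(2*O))*O = ½)
-Y(f) = -1*½ = -½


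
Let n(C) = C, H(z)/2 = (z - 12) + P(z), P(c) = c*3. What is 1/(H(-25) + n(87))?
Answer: -1/137 ≈ -0.0072993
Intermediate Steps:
P(c) = 3*c
H(z) = -24 + 8*z (H(z) = 2*((z - 12) + 3*z) = 2*((-12 + z) + 3*z) = 2*(-12 + 4*z) = -24 + 8*z)
1/(H(-25) + n(87)) = 1/((-24 + 8*(-25)) + 87) = 1/((-24 - 200) + 87) = 1/(-224 + 87) = 1/(-137) = -1/137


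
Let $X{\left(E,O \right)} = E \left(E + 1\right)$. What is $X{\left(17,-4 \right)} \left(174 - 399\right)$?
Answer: $-68850$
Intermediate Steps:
$X{\left(E,O \right)} = E \left(1 + E\right)$
$X{\left(17,-4 \right)} \left(174 - 399\right) = 17 \left(1 + 17\right) \left(174 - 399\right) = 17 \cdot 18 \left(-225\right) = 306 \left(-225\right) = -68850$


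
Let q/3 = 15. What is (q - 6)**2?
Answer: 1521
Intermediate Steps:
q = 45 (q = 3*15 = 45)
(q - 6)**2 = (45 - 6)**2 = 39**2 = 1521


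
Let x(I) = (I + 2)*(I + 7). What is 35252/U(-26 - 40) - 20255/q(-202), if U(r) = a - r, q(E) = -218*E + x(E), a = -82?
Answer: -91484661/41518 ≈ -2203.5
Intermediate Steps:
x(I) = (2 + I)*(7 + I)
q(E) = 14 + E**2 - 209*E (q(E) = -218*E + (14 + E**2 + 9*E) = 14 + E**2 - 209*E)
U(r) = -82 - r
35252/U(-26 - 40) - 20255/q(-202) = 35252/(-82 - (-26 - 40)) - 20255/(14 + (-202)**2 - 209*(-202)) = 35252/(-82 - 1*(-66)) - 20255/(14 + 40804 + 42218) = 35252/(-82 + 66) - 20255/83036 = 35252/(-16) - 20255*1/83036 = 35252*(-1/16) - 20255/83036 = -8813/4 - 20255/83036 = -91484661/41518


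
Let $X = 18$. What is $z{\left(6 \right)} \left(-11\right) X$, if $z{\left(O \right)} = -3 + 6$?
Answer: $-594$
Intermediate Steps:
$z{\left(O \right)} = 3$
$z{\left(6 \right)} \left(-11\right) X = 3 \left(-11\right) 18 = \left(-33\right) 18 = -594$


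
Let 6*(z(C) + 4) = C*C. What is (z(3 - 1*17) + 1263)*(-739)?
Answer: -2863625/3 ≈ -9.5454e+5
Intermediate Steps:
z(C) = -4 + C²/6 (z(C) = -4 + (C*C)/6 = -4 + C²/6)
(z(3 - 1*17) + 1263)*(-739) = ((-4 + (3 - 1*17)²/6) + 1263)*(-739) = ((-4 + (3 - 17)²/6) + 1263)*(-739) = ((-4 + (⅙)*(-14)²) + 1263)*(-739) = ((-4 + (⅙)*196) + 1263)*(-739) = ((-4 + 98/3) + 1263)*(-739) = (86/3 + 1263)*(-739) = (3875/3)*(-739) = -2863625/3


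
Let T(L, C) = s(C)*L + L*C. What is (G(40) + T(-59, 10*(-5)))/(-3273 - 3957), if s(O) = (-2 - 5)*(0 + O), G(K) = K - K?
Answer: 590/241 ≈ 2.4481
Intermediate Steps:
G(K) = 0
s(O) = -7*O
T(L, C) = -6*C*L (T(L, C) = (-7*C)*L + L*C = -7*C*L + C*L = -6*C*L)
(G(40) + T(-59, 10*(-5)))/(-3273 - 3957) = (0 - 6*10*(-5)*(-59))/(-3273 - 3957) = (0 - 6*(-50)*(-59))/(-7230) = (0 - 17700)*(-1/7230) = -17700*(-1/7230) = 590/241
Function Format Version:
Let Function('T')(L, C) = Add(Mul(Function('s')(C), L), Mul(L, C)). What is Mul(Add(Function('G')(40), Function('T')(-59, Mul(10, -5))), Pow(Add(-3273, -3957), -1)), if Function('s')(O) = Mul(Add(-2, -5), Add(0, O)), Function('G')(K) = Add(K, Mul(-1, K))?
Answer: Rational(590, 241) ≈ 2.4481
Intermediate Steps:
Function('G')(K) = 0
Function('s')(O) = Mul(-7, O)
Function('T')(L, C) = Mul(-6, C, L) (Function('T')(L, C) = Add(Mul(Mul(-7, C), L), Mul(L, C)) = Add(Mul(-7, C, L), Mul(C, L)) = Mul(-6, C, L))
Mul(Add(Function('G')(40), Function('T')(-59, Mul(10, -5))), Pow(Add(-3273, -3957), -1)) = Mul(Add(0, Mul(-6, Mul(10, -5), -59)), Pow(Add(-3273, -3957), -1)) = Mul(Add(0, Mul(-6, -50, -59)), Pow(-7230, -1)) = Mul(Add(0, -17700), Rational(-1, 7230)) = Mul(-17700, Rational(-1, 7230)) = Rational(590, 241)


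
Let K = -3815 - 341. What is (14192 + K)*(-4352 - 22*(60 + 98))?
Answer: -78561808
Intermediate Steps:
K = -4156
(14192 + K)*(-4352 - 22*(60 + 98)) = (14192 - 4156)*(-4352 - 22*(60 + 98)) = 10036*(-4352 - 22*158) = 10036*(-4352 - 3476) = 10036*(-7828) = -78561808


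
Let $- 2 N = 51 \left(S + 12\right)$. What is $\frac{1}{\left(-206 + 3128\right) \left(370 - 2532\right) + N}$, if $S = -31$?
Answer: $- \frac{2}{12633759} \approx -1.5831 \cdot 10^{-7}$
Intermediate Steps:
$N = \frac{969}{2}$ ($N = - \frac{51 \left(-31 + 12\right)}{2} = - \frac{51 \left(-19\right)}{2} = \left(- \frac{1}{2}\right) \left(-969\right) = \frac{969}{2} \approx 484.5$)
$\frac{1}{\left(-206 + 3128\right) \left(370 - 2532\right) + N} = \frac{1}{\left(-206 + 3128\right) \left(370 - 2532\right) + \frac{969}{2}} = \frac{1}{2922 \left(370 - 2532\right) + \frac{969}{2}} = \frac{1}{2922 \left(-2162\right) + \frac{969}{2}} = \frac{1}{-6317364 + \frac{969}{2}} = \frac{1}{- \frac{12633759}{2}} = - \frac{2}{12633759}$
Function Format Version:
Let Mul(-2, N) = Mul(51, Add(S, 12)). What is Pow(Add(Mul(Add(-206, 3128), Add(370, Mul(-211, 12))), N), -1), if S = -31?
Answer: Rational(-2, 12633759) ≈ -1.5831e-7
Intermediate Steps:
N = Rational(969, 2) (N = Mul(Rational(-1, 2), Mul(51, Add(-31, 12))) = Mul(Rational(-1, 2), Mul(51, -19)) = Mul(Rational(-1, 2), -969) = Rational(969, 2) ≈ 484.50)
Pow(Add(Mul(Add(-206, 3128), Add(370, Mul(-211, 12))), N), -1) = Pow(Add(Mul(Add(-206, 3128), Add(370, Mul(-211, 12))), Rational(969, 2)), -1) = Pow(Add(Mul(2922, Add(370, -2532)), Rational(969, 2)), -1) = Pow(Add(Mul(2922, -2162), Rational(969, 2)), -1) = Pow(Add(-6317364, Rational(969, 2)), -1) = Pow(Rational(-12633759, 2), -1) = Rational(-2, 12633759)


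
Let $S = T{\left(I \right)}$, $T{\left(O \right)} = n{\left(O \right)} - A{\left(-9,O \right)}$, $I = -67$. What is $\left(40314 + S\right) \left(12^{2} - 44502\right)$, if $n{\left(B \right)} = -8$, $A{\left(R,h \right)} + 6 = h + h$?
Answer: $-1794103668$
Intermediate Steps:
$A{\left(R,h \right)} = -6 + 2 h$ ($A{\left(R,h \right)} = -6 + \left(h + h\right) = -6 + 2 h$)
$T{\left(O \right)} = -2 - 2 O$ ($T{\left(O \right)} = -8 - \left(-6 + 2 O\right) = -2 - 2 O$)
$S = 132$ ($S = -2 - -134 = -2 + 134 = 132$)
$\left(40314 + S\right) \left(12^{2} - 44502\right) = \left(40314 + 132\right) \left(12^{2} - 44502\right) = 40446 \left(144 - 44502\right) = 40446 \left(-44358\right) = -1794103668$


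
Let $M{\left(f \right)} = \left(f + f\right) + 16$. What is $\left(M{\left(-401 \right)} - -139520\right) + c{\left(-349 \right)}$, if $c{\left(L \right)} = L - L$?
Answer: $138734$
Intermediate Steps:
$M{\left(f \right)} = 16 + 2 f$ ($M{\left(f \right)} = 2 f + 16 = 16 + 2 f$)
$c{\left(L \right)} = 0$
$\left(M{\left(-401 \right)} - -139520\right) + c{\left(-349 \right)} = \left(\left(16 + 2 \left(-401\right)\right) - -139520\right) + 0 = \left(\left(16 - 802\right) + 139520\right) + 0 = \left(-786 + 139520\right) + 0 = 138734 + 0 = 138734$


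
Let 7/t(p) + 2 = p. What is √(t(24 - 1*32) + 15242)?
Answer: √1524130/10 ≈ 123.46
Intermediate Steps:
t(p) = 7/(-2 + p)
√(t(24 - 1*32) + 15242) = √(7/(-2 + (24 - 1*32)) + 15242) = √(7/(-2 + (24 - 32)) + 15242) = √(7/(-2 - 8) + 15242) = √(7/(-10) + 15242) = √(7*(-⅒) + 15242) = √(-7/10 + 15242) = √(152413/10) = √1524130/10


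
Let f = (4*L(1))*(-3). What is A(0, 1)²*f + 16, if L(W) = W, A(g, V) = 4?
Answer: -176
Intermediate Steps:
f = -12 (f = (4*1)*(-3) = 4*(-3) = -12)
A(0, 1)²*f + 16 = 4²*(-12) + 16 = 16*(-12) + 16 = -192 + 16 = -176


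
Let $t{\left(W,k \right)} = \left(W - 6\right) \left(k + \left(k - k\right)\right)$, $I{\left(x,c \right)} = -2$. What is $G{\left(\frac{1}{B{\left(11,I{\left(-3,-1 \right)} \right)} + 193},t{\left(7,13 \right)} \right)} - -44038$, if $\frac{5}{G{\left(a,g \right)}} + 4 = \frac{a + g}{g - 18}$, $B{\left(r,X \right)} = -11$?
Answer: $\frac{264531716}{6007} \approx 44037.0$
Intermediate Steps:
$t{\left(W,k \right)} = k \left(-6 + W\right)$ ($t{\left(W,k \right)} = \left(-6 + W\right) \left(k + 0\right) = \left(-6 + W\right) k = k \left(-6 + W\right)$)
$G{\left(a,g \right)} = \frac{5}{-4 + \frac{a + g}{-18 + g}}$ ($G{\left(a,g \right)} = \frac{5}{-4 + \frac{a + g}{g - 18}} = \frac{5}{-4 + \frac{a + g}{-18 + g}}$)
$G{\left(\frac{1}{B{\left(11,I{\left(-3,-1 \right)} \right)} + 193},t{\left(7,13 \right)} \right)} - -44038 = \frac{5 \left(-18 + 13 \left(-6 + 7\right)\right)}{72 + \frac{1}{-11 + 193} - 3 \cdot 13 \left(-6 + 7\right)} - -44038 = \frac{5 \left(-18 + 13 \cdot 1\right)}{72 + \frac{1}{182} - 3 \cdot 13 \cdot 1} + 44038 = \frac{5 \left(-18 + 13\right)}{72 + \frac{1}{182} - 39} + 44038 = 5 \frac{1}{72 + \frac{1}{182} - 39} \left(-5\right) + 44038 = 5 \frac{1}{\frac{6007}{182}} \left(-5\right) + 44038 = 5 \cdot \frac{182}{6007} \left(-5\right) + 44038 = - \frac{4550}{6007} + 44038 = \frac{264531716}{6007}$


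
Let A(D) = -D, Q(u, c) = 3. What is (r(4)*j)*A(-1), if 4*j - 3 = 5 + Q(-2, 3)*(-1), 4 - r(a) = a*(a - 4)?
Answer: 5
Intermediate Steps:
r(a) = 4 - a*(-4 + a) (r(a) = 4 - a*(a - 4) = 4 - a*(-4 + a))
j = 5/4 (j = ¾ + (5 + 3*(-1))/4 = ¾ + (5 - 3)/4 = ¾ + (¼)*2 = ¾ + ½ = 5/4 ≈ 1.2500)
(r(4)*j)*A(-1) = ((4 - 1*4² + 4*4)*(5/4))*(-1*(-1)) = ((4 - 1*16 + 16)*(5/4))*1 = ((4 - 16 + 16)*(5/4))*1 = (4*(5/4))*1 = 5*1 = 5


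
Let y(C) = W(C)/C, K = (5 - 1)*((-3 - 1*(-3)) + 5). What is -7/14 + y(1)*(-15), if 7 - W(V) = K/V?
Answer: 389/2 ≈ 194.50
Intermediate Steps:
K = 20 (K = 4*((-3 + 3) + 5) = 4*(0 + 5) = 4*5 = 20)
W(V) = 7 - 20/V
y(C) = (7 - 20/C)/C
-7/14 + y(1)*(-15) = -7/14 + ((-20 + 7*1)/1²)*(-15) = -7*1/14 + (1*(-20 + 7))*(-15) = -½ + (1*(-13))*(-15) = -½ - 13*(-15) = -½ + 195 = 389/2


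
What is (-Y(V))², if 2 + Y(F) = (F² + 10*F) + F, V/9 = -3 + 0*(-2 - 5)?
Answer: 184900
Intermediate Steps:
V = -27 (V = 9*(-3 + 0*(-2 - 5)) = 9*(-3 + 0*(-7)) = 9*(-3 + 0) = 9*(-3) = -27)
Y(F) = -2 + F² + 11*F (Y(F) = -2 + ((F² + 10*F) + F) = -2 + (F² + 11*F) = -2 + F² + 11*F)
(-Y(V))² = (-(-2 + (-27)² + 11*(-27)))² = (-(-2 + 729 - 297))² = (-1*430)² = (-430)² = 184900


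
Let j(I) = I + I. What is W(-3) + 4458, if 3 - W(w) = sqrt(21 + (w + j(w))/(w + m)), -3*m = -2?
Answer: 4461 - sqrt(1218)/7 ≈ 4456.0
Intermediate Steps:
m = 2/3 (m = -1/3*(-2) = 2/3 ≈ 0.66667)
j(I) = 2*I
W(w) = 3 - sqrt(21 + 3*w/(2/3 + w)) (W(w) = 3 - sqrt(21 + (w + 2*w)/(w + 2/3)) = 3 - sqrt(21 + (3*w)/(2/3 + w)) = 3 - sqrt(21 + 3*w/(2/3 + w)))
W(-3) + 4458 = (3 - sqrt(6)*sqrt((7 + 12*(-3))/(2 + 3*(-3)))) + 4458 = (3 - sqrt(6)*sqrt((7 - 36)/(2 - 9))) + 4458 = (3 - sqrt(6)*sqrt(-29/(-7))) + 4458 = (3 - sqrt(6)*sqrt(-1/7*(-29))) + 4458 = (3 - sqrt(6)*sqrt(29/7)) + 4458 = (3 - sqrt(6)*sqrt(203)/7) + 4458 = (3 - sqrt(1218)/7) + 4458 = 4461 - sqrt(1218)/7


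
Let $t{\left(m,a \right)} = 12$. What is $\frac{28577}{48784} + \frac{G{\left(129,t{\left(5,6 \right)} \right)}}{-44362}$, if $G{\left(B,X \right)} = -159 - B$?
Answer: $\frac{640891333}{1082077904} \approx 0.59228$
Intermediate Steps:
$\frac{28577}{48784} + \frac{G{\left(129,t{\left(5,6 \right)} \right)}}{-44362} = \frac{28577}{48784} + \frac{-159 - 129}{-44362} = 28577 \cdot \frac{1}{48784} + \left(-159 - 129\right) \left(- \frac{1}{44362}\right) = \frac{28577}{48784} - - \frac{144}{22181} = \frac{28577}{48784} + \frac{144}{22181} = \frac{640891333}{1082077904}$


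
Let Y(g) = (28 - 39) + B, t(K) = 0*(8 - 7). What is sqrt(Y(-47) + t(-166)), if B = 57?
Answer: sqrt(46) ≈ 6.7823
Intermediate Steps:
t(K) = 0 (t(K) = 0*1 = 0)
Y(g) = 46 (Y(g) = (28 - 39) + 57 = -11 + 57 = 46)
sqrt(Y(-47) + t(-166)) = sqrt(46 + 0) = sqrt(46)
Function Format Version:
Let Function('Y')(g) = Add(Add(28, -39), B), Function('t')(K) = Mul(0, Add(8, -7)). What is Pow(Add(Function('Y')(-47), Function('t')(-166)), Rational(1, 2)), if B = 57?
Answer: Pow(46, Rational(1, 2)) ≈ 6.7823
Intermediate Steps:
Function('t')(K) = 0 (Function('t')(K) = Mul(0, 1) = 0)
Function('Y')(g) = 46 (Function('Y')(g) = Add(Add(28, -39), 57) = Add(-11, 57) = 46)
Pow(Add(Function('Y')(-47), Function('t')(-166)), Rational(1, 2)) = Pow(Add(46, 0), Rational(1, 2)) = Pow(46, Rational(1, 2))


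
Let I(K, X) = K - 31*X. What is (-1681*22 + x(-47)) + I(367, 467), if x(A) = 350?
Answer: -50742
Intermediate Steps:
I(K, X) = K - 31*X
(-1681*22 + x(-47)) + I(367, 467) = (-1681*22 + 350) + (367 - 31*467) = (-36982 + 350) + (367 - 14477) = -36632 - 14110 = -50742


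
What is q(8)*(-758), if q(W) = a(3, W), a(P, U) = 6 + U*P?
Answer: -22740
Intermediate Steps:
a(P, U) = 6 + P*U
q(W) = 6 + 3*W
q(8)*(-758) = (6 + 3*8)*(-758) = (6 + 24)*(-758) = 30*(-758) = -22740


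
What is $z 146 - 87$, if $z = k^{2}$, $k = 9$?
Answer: $11739$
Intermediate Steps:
$z = 81$ ($z = 9^{2} = 81$)
$z 146 - 87 = 81 \cdot 146 - 87 = 11826 - 87 = 11739$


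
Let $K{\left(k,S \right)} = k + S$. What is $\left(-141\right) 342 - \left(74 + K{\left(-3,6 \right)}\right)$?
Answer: $-48299$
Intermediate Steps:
$K{\left(k,S \right)} = S + k$
$\left(-141\right) 342 - \left(74 + K{\left(-3,6 \right)}\right) = \left(-141\right) 342 + \left(\left(\left(24 - 72\right) - 26\right) - \left(6 - 3\right)\right) = -48222 - 77 = -48299$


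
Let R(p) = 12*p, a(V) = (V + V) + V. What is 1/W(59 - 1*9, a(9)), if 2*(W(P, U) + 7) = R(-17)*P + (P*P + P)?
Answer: -1/3832 ≈ -0.00026096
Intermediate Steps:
a(V) = 3*V (a(V) = 2*V + V = 3*V)
W(P, U) = -7 + P²/2 - 203*P/2 (W(P, U) = -7 + ((12*(-17))*P + (P*P + P))/2 = -7 + (-204*P + (P² + P))/2 = -7 + (-204*P + (P + P²))/2 = -7 + (P² - 203*P)/2 = -7 + (P²/2 - 203*P/2) = -7 + P²/2 - 203*P/2)
1/W(59 - 1*9, a(9)) = 1/(-7 + (59 - 1*9)²/2 - 203*(59 - 1*9)/2) = 1/(-7 + (59 - 9)²/2 - 203*(59 - 9)/2) = 1/(-7 + (½)*50² - 203/2*50) = 1/(-7 + (½)*2500 - 5075) = 1/(-7 + 1250 - 5075) = 1/(-3832) = -1/3832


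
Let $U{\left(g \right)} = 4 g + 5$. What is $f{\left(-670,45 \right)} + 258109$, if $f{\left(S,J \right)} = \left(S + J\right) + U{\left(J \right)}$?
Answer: $257669$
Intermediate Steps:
$U{\left(g \right)} = 5 + 4 g$
$f{\left(S,J \right)} = 5 + S + 5 J$ ($f{\left(S,J \right)} = \left(S + J\right) + \left(5 + 4 J\right) = \left(J + S\right) + \left(5 + 4 J\right) = 5 + S + 5 J$)
$f{\left(-670,45 \right)} + 258109 = \left(5 - 670 + 5 \cdot 45\right) + 258109 = \left(5 - 670 + 225\right) + 258109 = -440 + 258109 = 257669$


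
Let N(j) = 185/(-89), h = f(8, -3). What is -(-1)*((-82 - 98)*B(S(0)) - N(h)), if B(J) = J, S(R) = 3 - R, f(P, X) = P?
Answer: -47875/89 ≈ -537.92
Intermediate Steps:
h = 8
N(j) = -185/89 (N(j) = 185*(-1/89) = -185/89)
-(-1)*((-82 - 98)*B(S(0)) - N(h)) = -(-1)*((-82 - 98)*(3 - 1*0) - 1*(-185/89)) = -(-1)*(-180*(3 + 0) + 185/89) = -(-1)*(-180*3 + 185/89) = -(-1)*(-540 + 185/89) = -(-1)*(-47875)/89 = -1*47875/89 = -47875/89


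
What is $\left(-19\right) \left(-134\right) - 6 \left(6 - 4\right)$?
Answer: $2534$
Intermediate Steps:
$\left(-19\right) \left(-134\right) - 6 \left(6 - 4\right) = 2546 - 12 = 2534$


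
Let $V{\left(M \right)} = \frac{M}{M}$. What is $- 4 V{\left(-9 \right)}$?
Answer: $-4$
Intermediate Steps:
$V{\left(M \right)} = 1$
$- 4 V{\left(-9 \right)} = \left(-4\right) 1 = -4$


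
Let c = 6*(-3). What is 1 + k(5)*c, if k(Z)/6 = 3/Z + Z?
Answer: -3019/5 ≈ -603.80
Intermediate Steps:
k(Z) = 6*Z + 18/Z (k(Z) = 6*(3/Z + Z) = 6*(Z + 3/Z) = 6*Z + 18/Z)
c = -18
1 + k(5)*c = 1 + (6*5 + 18/5)*(-18) = 1 + (30 + 18*(1/5))*(-18) = 1 + (30 + 18/5)*(-18) = 1 + (168/5)*(-18) = 1 - 3024/5 = -3019/5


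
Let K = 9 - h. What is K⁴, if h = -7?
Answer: 65536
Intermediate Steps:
K = 16 (K = 9 - 1*(-7) = 9 + 7 = 16)
K⁴ = 16⁴ = 65536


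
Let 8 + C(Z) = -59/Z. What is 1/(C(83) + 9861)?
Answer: 83/817740 ≈ 0.00010150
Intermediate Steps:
C(Z) = -8 - 59/Z
1/(C(83) + 9861) = 1/((-8 - 59/83) + 9861) = 1/(-723/83 + 9861) = 1/(817740/83) = 83/817740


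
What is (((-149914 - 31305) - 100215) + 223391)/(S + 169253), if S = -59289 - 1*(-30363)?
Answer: -58043/140327 ≈ -0.41363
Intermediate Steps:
S = -28926 (S = -59289 + 30363 = -28926)
(((-149914 - 31305) - 100215) + 223391)/(S + 169253) = (((-149914 - 31305) - 100215) + 223391)/(-28926 + 169253) = ((-181219 - 100215) + 223391)/140327 = (-281434 + 223391)*(1/140327) = -58043*1/140327 = -58043/140327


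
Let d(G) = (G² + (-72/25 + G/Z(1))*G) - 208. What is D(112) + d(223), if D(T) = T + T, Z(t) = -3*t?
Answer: 2439482/75 ≈ 32526.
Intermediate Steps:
d(G) = -208 + G² + G*(-72/25 - G/3) (d(G) = (G² + (-72/25 + G/((-3*1)))*G) - 208 = (G² + (-72*1/25 + G/(-3))*G) - 208 = (G² + (-72/25 + G*(-⅓))*G) - 208 = (G² + (-72/25 - G/3)*G) - 208 = (G² + G*(-72/25 - G/3)) - 208 = -208 + G² + G*(-72/25 - G/3))
D(T) = 2*T
D(112) + d(223) = 2*112 + (-208 - 72/25*223 + (⅔)*223²) = 224 + (-208 - 16056/25 + (⅔)*49729) = 224 + (-208 - 16056/25 + 99458/3) = 224 + 2422682/75 = 2439482/75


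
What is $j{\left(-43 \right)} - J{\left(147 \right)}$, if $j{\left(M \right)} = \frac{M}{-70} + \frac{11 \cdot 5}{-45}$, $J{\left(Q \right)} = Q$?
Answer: $- \frac{92993}{630} \approx -147.61$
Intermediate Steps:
$j{\left(M \right)} = - \frac{11}{9} - \frac{M}{70}$ ($j{\left(M \right)} = M \left(- \frac{1}{70}\right) + 55 \left(- \frac{1}{45}\right) = - \frac{M}{70} - \frac{11}{9} = - \frac{11}{9} - \frac{M}{70}$)
$j{\left(-43 \right)} - J{\left(147 \right)} = \left(- \frac{11}{9} - - \frac{43}{70}\right) - 147 = \left(- \frac{11}{9} + \frac{43}{70}\right) - 147 = - \frac{383}{630} - 147 = - \frac{92993}{630}$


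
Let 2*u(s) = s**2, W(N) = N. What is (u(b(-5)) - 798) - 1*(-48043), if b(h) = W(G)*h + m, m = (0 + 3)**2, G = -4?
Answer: 95331/2 ≈ 47666.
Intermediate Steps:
m = 9 (m = 3**2 = 9)
b(h) = 9 - 4*h (b(h) = -4*h + 9 = 9 - 4*h)
u(s) = s**2/2
(u(b(-5)) - 798) - 1*(-48043) = ((9 - 4*(-5))**2/2 - 798) - 1*(-48043) = ((9 + 20)**2/2 - 798) + 48043 = ((1/2)*29**2 - 798) + 48043 = ((1/2)*841 - 798) + 48043 = (841/2 - 798) + 48043 = -755/2 + 48043 = 95331/2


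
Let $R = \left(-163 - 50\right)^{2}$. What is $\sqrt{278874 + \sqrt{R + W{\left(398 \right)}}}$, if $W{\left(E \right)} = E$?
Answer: $\sqrt{278874 + \sqrt{45767}} \approx 528.29$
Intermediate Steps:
$R = 45369$ ($R = \left(-213\right)^{2} = 45369$)
$\sqrt{278874 + \sqrt{R + W{\left(398 \right)}}} = \sqrt{278874 + \sqrt{45369 + 398}} = \sqrt{278874 + \sqrt{45767}}$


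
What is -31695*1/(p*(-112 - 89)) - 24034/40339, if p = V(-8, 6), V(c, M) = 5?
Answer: 83626029/2702713 ≈ 30.941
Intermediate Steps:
p = 5
-31695*1/(p*(-112 - 89)) - 24034/40339 = -31695*1/(5*(-112 - 89)) - 24034/40339 = -31695/((-201*5)) - 24034*1/40339 = -31695/(-1005) - 24034/40339 = -31695*(-1/1005) - 24034/40339 = 2113/67 - 24034/40339 = 83626029/2702713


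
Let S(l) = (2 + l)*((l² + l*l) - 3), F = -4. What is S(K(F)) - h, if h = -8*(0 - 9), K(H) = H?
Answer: -130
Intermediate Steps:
S(l) = (-3 + 2*l²)*(2 + l) (S(l) = (2 + l)*((l² + l²) - 3) = (2 + l)*(2*l² - 3) = (2 + l)*(-3 + 2*l²) = (-3 + 2*l²)*(2 + l))
h = 72 (h = -8*(-9) = 72)
S(K(F)) - h = (-6 - 3*(-4) + 2*(-4)³ + 4*(-4)²) - 1*72 = (-6 + 12 + 2*(-64) + 4*16) - 72 = (-6 + 12 - 128 + 64) - 72 = -58 - 72 = -130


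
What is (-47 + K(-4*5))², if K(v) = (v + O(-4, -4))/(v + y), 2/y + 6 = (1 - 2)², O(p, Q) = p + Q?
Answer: 5414929/2601 ≈ 2081.9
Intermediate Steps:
O(p, Q) = Q + p
y = -⅖ (y = 2/(-6 + (1 - 2)²) = 2/(-6 + (-1)²) = 2/(-6 + 1) = 2/(-5) = 2*(-⅕) = -⅖ ≈ -0.40000)
K(v) = (-8 + v)/(-⅖ + v) (K(v) = (v + (-4 - 4))/(v - ⅖) = (v - 8)/(-⅖ + v) = (-8 + v)/(-⅖ + v))
(-47 + K(-4*5))² = (-47 + 5*(-8 - 4*5)/(-2 + 5*(-4*5)))² = (-47 + 5*(-8 - 20)/(-2 + 5*(-20)))² = (-47 + 5*(-28)/(-2 - 100))² = (-47 + 5*(-28)/(-102))² = (-47 + 5*(-1/102)*(-28))² = (-47 + 70/51)² = (-2327/51)² = 5414929/2601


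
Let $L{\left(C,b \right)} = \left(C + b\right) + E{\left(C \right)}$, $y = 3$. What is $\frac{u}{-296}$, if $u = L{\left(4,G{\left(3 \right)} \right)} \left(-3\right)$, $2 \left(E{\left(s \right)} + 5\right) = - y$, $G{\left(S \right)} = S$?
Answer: $\frac{3}{592} \approx 0.0050676$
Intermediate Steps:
$E{\left(s \right)} = - \frac{13}{2}$ ($E{\left(s \right)} = -5 + \frac{\left(-1\right) 3}{2} = -5 + \frac{1}{2} \left(-3\right) = -5 - \frac{3}{2} = - \frac{13}{2}$)
$L{\left(C,b \right)} = - \frac{13}{2} + C + b$ ($L{\left(C,b \right)} = \left(C + b\right) - \frac{13}{2} = - \frac{13}{2} + C + b$)
$u = - \frac{3}{2}$ ($u = \left(- \frac{13}{2} + 4 + 3\right) \left(-3\right) = \frac{1}{2} \left(-3\right) = - \frac{3}{2} \approx -1.5$)
$\frac{u}{-296} = - \frac{3}{2 \left(-296\right)} = \left(- \frac{3}{2}\right) \left(- \frac{1}{296}\right) = \frac{3}{592}$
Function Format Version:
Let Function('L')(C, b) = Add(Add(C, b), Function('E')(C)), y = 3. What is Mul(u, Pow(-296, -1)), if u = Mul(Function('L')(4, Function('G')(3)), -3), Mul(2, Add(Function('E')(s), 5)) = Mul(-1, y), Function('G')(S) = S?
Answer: Rational(3, 592) ≈ 0.0050676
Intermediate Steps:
Function('E')(s) = Rational(-13, 2) (Function('E')(s) = Add(-5, Mul(Rational(1, 2), Mul(-1, 3))) = Add(-5, Mul(Rational(1, 2), -3)) = Add(-5, Rational(-3, 2)) = Rational(-13, 2))
Function('L')(C, b) = Add(Rational(-13, 2), C, b) (Function('L')(C, b) = Add(Add(C, b), Rational(-13, 2)) = Add(Rational(-13, 2), C, b))
u = Rational(-3, 2) (u = Mul(Add(Rational(-13, 2), 4, 3), -3) = Mul(Rational(1, 2), -3) = Rational(-3, 2) ≈ -1.5000)
Mul(u, Pow(-296, -1)) = Mul(Rational(-3, 2), Pow(-296, -1)) = Mul(Rational(-3, 2), Rational(-1, 296)) = Rational(3, 592)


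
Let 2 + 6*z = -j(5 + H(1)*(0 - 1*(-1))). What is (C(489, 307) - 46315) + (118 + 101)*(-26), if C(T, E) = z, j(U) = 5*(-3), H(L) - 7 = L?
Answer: -312041/6 ≈ -52007.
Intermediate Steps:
H(L) = 7 + L
j(U) = -15
z = 13/6 (z = -⅓ + (-1*(-15))/6 = -⅓ + (⅙)*15 = -⅓ + 5/2 = 13/6 ≈ 2.1667)
C(T, E) = 13/6
(C(489, 307) - 46315) + (118 + 101)*(-26) = (13/6 - 46315) + (118 + 101)*(-26) = -277877/6 + 219*(-26) = -277877/6 - 5694 = -312041/6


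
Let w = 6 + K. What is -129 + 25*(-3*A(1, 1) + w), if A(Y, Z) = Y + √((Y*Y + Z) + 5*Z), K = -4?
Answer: -154 - 75*√7 ≈ -352.43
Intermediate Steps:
w = 2 (w = 6 - 4 = 2)
A(Y, Z) = Y + √(Y² + 6*Z) (A(Y, Z) = Y + √((Y² + Z) + 5*Z) = Y + √((Z + Y²) + 5*Z) = Y + √(Y² + 6*Z))
-129 + 25*(-3*A(1, 1) + w) = -129 + 25*(-3*(1 + √(1² + 6*1)) + 2) = -129 + 25*(-3*(1 + √(1 + 6)) + 2) = -129 + 25*(-3*(1 + √7) + 2) = -129 + 25*((-3 - 3*√7) + 2) = -129 + 25*(-1 - 3*√7) = -129 + (-25 - 75*√7) = -154 - 75*√7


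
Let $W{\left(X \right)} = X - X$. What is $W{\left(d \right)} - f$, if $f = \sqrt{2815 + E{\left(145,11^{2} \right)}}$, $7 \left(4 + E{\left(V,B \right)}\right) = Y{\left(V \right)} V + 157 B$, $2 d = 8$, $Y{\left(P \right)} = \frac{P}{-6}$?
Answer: $- \frac{\sqrt{8862798}}{42} \approx -70.882$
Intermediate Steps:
$Y{\left(P \right)} = - \frac{P}{6}$ ($Y{\left(P \right)} = P \left(- \frac{1}{6}\right) = - \frac{P}{6}$)
$d = 4$ ($d = \frac{1}{2} \cdot 8 = 4$)
$E{\left(V,B \right)} = -4 - \frac{V^{2}}{42} + \frac{157 B}{7}$ ($E{\left(V,B \right)} = -4 + \frac{- \frac{V}{6} V + 157 B}{7} = -4 + \frac{- \frac{V^{2}}{6} + 157 B}{7} = -4 + \frac{157 B - \frac{V^{2}}{6}}{7} = -4 + \left(- \frac{V^{2}}{42} + \frac{157 B}{7}\right) = -4 - \frac{V^{2}}{42} + \frac{157 B}{7}$)
$W{\left(X \right)} = 0$
$f = \frac{\sqrt{8862798}}{42}$ ($f = \sqrt{2815 - \left(4 - \frac{18997}{7} + \frac{21025}{42}\right)} = \sqrt{2815 - - \frac{92789}{42}} = \sqrt{2815 + \frac{92789}{42}} = \sqrt{\frac{211019}{42}} = \frac{\sqrt{8862798}}{42} \approx 70.882$)
$W{\left(d \right)} - f = 0 - \frac{\sqrt{8862798}}{42} = - \frac{\sqrt{8862798}}{42}$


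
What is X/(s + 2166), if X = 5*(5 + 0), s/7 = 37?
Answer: 1/97 ≈ 0.010309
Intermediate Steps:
s = 259 (s = 7*37 = 259)
X = 25 (X = 5*5 = 25)
X/(s + 2166) = 25/(259 + 2166) = 25/2425 = 25*(1/2425) = 1/97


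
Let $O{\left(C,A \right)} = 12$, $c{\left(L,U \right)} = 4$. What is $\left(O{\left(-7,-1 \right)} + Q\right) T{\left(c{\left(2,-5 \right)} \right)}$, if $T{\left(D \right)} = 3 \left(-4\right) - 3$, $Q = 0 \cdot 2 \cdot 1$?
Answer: $-180$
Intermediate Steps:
$Q = 0$ ($Q = 0 \cdot 1 = 0$)
$T{\left(D \right)} = -15$ ($T{\left(D \right)} = -12 - 3 = -15$)
$\left(O{\left(-7,-1 \right)} + Q\right) T{\left(c{\left(2,-5 \right)} \right)} = \left(12 + 0\right) \left(-15\right) = 12 \left(-15\right) = -180$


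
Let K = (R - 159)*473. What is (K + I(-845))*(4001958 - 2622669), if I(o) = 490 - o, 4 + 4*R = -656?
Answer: -209537447013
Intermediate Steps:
R = -165 (R = -1 + (¼)*(-656) = -1 - 164 = -165)
K = -153252 (K = (-165 - 159)*473 = -324*473 = -153252)
(K + I(-845))*(4001958 - 2622669) = (-153252 + (490 - 1*(-845)))*(4001958 - 2622669) = (-153252 + (490 + 845))*1379289 = (-153252 + 1335)*1379289 = -151917*1379289 = -209537447013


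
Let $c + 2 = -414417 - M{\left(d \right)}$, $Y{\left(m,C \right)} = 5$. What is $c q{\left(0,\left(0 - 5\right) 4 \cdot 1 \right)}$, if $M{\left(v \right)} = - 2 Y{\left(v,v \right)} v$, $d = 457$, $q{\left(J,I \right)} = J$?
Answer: $0$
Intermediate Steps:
$M{\left(v \right)} = - 10 v$ ($M{\left(v \right)} = \left(-2\right) 5 v = - 10 v$)
$c = -409849$ ($c = -2 - \left(414417 - 4570\right) = -2 - 409847 = -409849$)
$c q{\left(0,\left(0 - 5\right) 4 \cdot 1 \right)} = \left(-409849\right) 0 = 0$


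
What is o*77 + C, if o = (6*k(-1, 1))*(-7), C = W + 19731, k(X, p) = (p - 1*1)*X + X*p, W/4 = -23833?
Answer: -72367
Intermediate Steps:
W = -95332 (W = 4*(-23833) = -95332)
k(X, p) = X*p + X*(-1 + p) (k(X, p) = (p - 1)*X + X*p = (-1 + p)*X + X*p = X*(-1 + p) + X*p = X*p + X*(-1 + p))
C = -75601 (C = -95332 + 19731 = -75601)
o = 42 (o = (6*(-(-1 + 2*1)))*(-7) = (6*(-(-1 + 2)))*(-7) = (6*(-1*1))*(-7) = (6*(-1))*(-7) = -6*(-7) = 42)
o*77 + C = 42*77 - 75601 = 3234 - 75601 = -72367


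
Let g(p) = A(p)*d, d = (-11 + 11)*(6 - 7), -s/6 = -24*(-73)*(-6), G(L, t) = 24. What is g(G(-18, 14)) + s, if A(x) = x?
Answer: 63072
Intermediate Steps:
s = 63072 (s = -6*(-24*(-73))*(-6) = -10512*(-6) = -6*(-10512) = 63072)
d = 0 (d = 0*(-1) = 0)
g(p) = 0 (g(p) = p*0 = 0)
g(G(-18, 14)) + s = 0 + 63072 = 63072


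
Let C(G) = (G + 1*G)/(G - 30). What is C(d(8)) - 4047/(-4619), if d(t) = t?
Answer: 7565/50809 ≈ 0.14889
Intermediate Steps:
C(G) = 2*G/(-30 + G) (C(G) = (G + G)/(-30 + G) = (2*G)/(-30 + G) = 2*G/(-30 + G))
C(d(8)) - 4047/(-4619) = 2*8/(-30 + 8) - 4047/(-4619) = 2*8/(-22) - 4047*(-1/4619) = 2*8*(-1/22) + 4047/4619 = -8/11 + 4047/4619 = 7565/50809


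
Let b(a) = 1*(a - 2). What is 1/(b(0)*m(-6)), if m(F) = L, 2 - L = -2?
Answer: -1/8 ≈ -0.12500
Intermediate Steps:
L = 4 (L = 2 - 1*(-2) = 2 + 2 = 4)
m(F) = 4
b(a) = -2 + a (b(a) = 1*(-2 + a) = -2 + a)
1/(b(0)*m(-6)) = 1/((-2 + 0)*4) = 1/(-2*4) = 1/(-8) = -1/8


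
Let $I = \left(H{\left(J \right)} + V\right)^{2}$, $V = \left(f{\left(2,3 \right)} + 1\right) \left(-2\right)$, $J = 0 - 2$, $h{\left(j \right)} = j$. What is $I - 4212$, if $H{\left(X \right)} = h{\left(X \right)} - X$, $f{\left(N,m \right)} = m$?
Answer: $-4148$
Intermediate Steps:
$J = -2$
$H{\left(X \right)} = 0$ ($H{\left(X \right)} = X - X = 0$)
$V = -8$ ($V = \left(3 + 1\right) \left(-2\right) = 4 \left(-2\right) = -8$)
$I = 64$ ($I = \left(0 - 8\right)^{2} = \left(-8\right)^{2} = 64$)
$I - 4212 = 64 - 4212 = -4148$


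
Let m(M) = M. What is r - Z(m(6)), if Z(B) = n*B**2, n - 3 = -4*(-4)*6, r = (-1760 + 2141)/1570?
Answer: -5595099/1570 ≈ -3563.8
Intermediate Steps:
r = 381/1570 (r = 381*(1/1570) = 381/1570 ≈ 0.24268)
n = 99 (n = 3 - 4*(-4)*6 = 3 + 16*6 = 3 + 96 = 99)
Z(B) = 99*B**2
r - Z(m(6)) = 381/1570 - 99*6**2 = 381/1570 - 99*36 = 381/1570 - 1*3564 = 381/1570 - 3564 = -5595099/1570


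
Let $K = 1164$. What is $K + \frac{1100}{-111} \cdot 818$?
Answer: $- \frac{770596}{111} \approx -6942.3$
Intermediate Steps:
$K + \frac{1100}{-111} \cdot 818 = 1164 + \frac{1100}{-111} \cdot 818 = 1164 + 1100 \left(- \frac{1}{111}\right) 818 = 1164 - \frac{899800}{111} = - \frac{770596}{111}$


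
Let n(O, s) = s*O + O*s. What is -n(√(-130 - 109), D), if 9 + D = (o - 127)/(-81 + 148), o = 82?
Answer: 1296*I*√239/67 ≈ 299.04*I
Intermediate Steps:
D = -648/67 (D = -9 + (82 - 127)/(-81 + 148) = -9 - 45/67 = -648/67 ≈ -9.6716)
n(O, s) = 2*O*s (n(O, s) = O*s + O*s = 2*O*s)
-n(√(-130 - 109), D) = -2*√(-130 - 109)*(-648)/67 = -2*√(-239)*(-648)/67 = -2*I*√239*(-648)/67 = -(-1296)*I*√239/67 = 1296*I*√239/67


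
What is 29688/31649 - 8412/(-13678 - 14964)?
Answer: 558277542/453245329 ≈ 1.2317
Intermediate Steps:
29688/31649 - 8412/(-13678 - 14964) = 29688*(1/31649) - 8412/(-28642) = 29688/31649 - 8412*(-1/28642) = 29688/31649 + 4206/14321 = 558277542/453245329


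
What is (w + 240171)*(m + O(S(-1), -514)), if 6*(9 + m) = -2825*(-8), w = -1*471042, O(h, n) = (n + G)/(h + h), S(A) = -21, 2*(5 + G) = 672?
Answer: -12159590785/14 ≈ -8.6854e+8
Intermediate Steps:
G = 331 (G = -5 + (1/2)*672 = -5 + 336 = 331)
O(h, n) = (331 + n)/(2*h) (O(h, n) = (n + 331)/(h + h) = (331 + n)/((2*h)) = (331 + n)*(1/(2*h)) = (331 + n)/(2*h))
w = -471042
m = 11273/3 (m = -9 + (-2825*(-8))/6 = -9 + (1/6)*22600 = -9 + 11300/3 = 11273/3 ≈ 3757.7)
(w + 240171)*(m + O(S(-1), -514)) = (-471042 + 240171)*(11273/3 + (1/2)*(331 - 514)/(-21)) = -230871*(11273/3 + (1/2)*(-1/21)*(-183)) = -230871*(11273/3 + 61/14) = -230871*158005/42 = -12159590785/14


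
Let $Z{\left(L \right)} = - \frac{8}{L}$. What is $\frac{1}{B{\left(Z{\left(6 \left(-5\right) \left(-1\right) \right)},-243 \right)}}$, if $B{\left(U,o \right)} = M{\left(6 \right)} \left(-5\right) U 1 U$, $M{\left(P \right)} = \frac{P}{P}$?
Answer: $- \frac{45}{16} \approx -2.8125$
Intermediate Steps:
$M{\left(P \right)} = 1$
$B{\left(U,o \right)} = - 5 U^{2}$ ($B{\left(U,o \right)} = 1 \left(-5\right) U 1 U = - 5 U U = - 5 U^{2}$)
$\frac{1}{B{\left(Z{\left(6 \left(-5\right) \left(-1\right) \right)},-243 \right)}} = \frac{1}{\left(-5\right) \left(- \frac{8}{6 \left(-5\right) \left(-1\right)}\right)^{2}} = \frac{1}{\left(-5\right) \left(- \frac{8}{\left(-30\right) \left(-1\right)}\right)^{2}} = \frac{1}{\left(-5\right) \left(- \frac{8}{30}\right)^{2}} = \frac{1}{\left(-5\right) \left(\left(-8\right) \frac{1}{30}\right)^{2}} = \frac{1}{\left(-5\right) \left(- \frac{4}{15}\right)^{2}} = \frac{1}{\left(-5\right) \frac{16}{225}} = \frac{1}{- \frac{16}{45}} = - \frac{45}{16}$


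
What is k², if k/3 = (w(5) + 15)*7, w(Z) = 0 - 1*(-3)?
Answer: 142884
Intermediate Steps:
w(Z) = 3 (w(Z) = 0 + 3 = 3)
k = 378 (k = 3*((3 + 15)*7) = 3*(18*7) = 3*126 = 378)
k² = 378² = 142884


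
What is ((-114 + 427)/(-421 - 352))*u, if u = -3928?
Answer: 1229464/773 ≈ 1590.5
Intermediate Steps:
((-114 + 427)/(-421 - 352))*u = ((-114 + 427)/(-421 - 352))*(-3928) = (313/(-773))*(-3928) = (313*(-1/773))*(-3928) = -313/773*(-3928) = 1229464/773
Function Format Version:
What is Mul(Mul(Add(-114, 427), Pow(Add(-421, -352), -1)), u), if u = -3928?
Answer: Rational(1229464, 773) ≈ 1590.5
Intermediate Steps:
Mul(Mul(Add(-114, 427), Pow(Add(-421, -352), -1)), u) = Mul(Mul(Add(-114, 427), Pow(Add(-421, -352), -1)), -3928) = Mul(Mul(313, Pow(-773, -1)), -3928) = Mul(Mul(313, Rational(-1, 773)), -3928) = Mul(Rational(-313, 773), -3928) = Rational(1229464, 773)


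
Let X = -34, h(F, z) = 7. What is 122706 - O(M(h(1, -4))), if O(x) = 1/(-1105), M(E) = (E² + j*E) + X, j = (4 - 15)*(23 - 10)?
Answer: 135590131/1105 ≈ 1.2271e+5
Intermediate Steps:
j = -143 (j = -11*13 = -143)
M(E) = -34 + E² - 143*E (M(E) = (E² - 143*E) - 34 = -34 + E² - 143*E)
O(x) = -1/1105
122706 - O(M(h(1, -4))) = 122706 - 1*(-1/1105) = 122706 + 1/1105 = 135590131/1105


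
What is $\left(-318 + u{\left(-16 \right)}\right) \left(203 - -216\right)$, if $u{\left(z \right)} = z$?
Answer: $-139946$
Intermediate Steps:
$\left(-318 + u{\left(-16 \right)}\right) \left(203 - -216\right) = \left(-318 - 16\right) \left(203 - -216\right) = - 334 \left(203 + 216\right) = \left(-334\right) 419 = -139946$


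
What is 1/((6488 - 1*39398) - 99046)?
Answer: -1/131956 ≈ -7.5783e-6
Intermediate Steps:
1/((6488 - 1*39398) - 99046) = 1/((6488 - 39398) - 99046) = 1/(-32910 - 99046) = 1/(-131956) = -1/131956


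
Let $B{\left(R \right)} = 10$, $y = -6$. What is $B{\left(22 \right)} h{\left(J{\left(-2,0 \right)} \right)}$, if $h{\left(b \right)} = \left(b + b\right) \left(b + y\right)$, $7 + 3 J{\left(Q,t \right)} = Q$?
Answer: $540$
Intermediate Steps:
$J{\left(Q,t \right)} = - \frac{7}{3} + \frac{Q}{3}$
$h{\left(b \right)} = 2 b \left(-6 + b\right)$ ($h{\left(b \right)} = \left(b + b\right) \left(b - 6\right) = 2 b \left(-6 + b\right)$)
$B{\left(22 \right)} h{\left(J{\left(-2,0 \right)} \right)} = 10 \cdot 2 \left(- \frac{7}{3} + \frac{1}{3} \left(-2\right)\right) \left(-6 + \left(- \frac{7}{3} + \frac{1}{3} \left(-2\right)\right)\right) = 10 \cdot 2 \left(- \frac{7}{3} - \frac{2}{3}\right) \left(-6 - 3\right) = 10 \cdot 2 \left(-3\right) \left(-6 - 3\right) = 10 \cdot 2 \left(-3\right) \left(-9\right) = 10 \cdot 54 = 540$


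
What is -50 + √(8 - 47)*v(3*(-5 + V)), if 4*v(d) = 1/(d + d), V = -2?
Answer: -50 - I*√39/168 ≈ -50.0 - 0.037173*I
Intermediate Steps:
v(d) = 1/(8*d) (v(d) = 1/(4*(d + d)) = 1/(4*((2*d))) = (1/(2*d))/4 = 1/(8*d))
-50 + √(8 - 47)*v(3*(-5 + V)) = -50 + √(8 - 47)*(1/(8*((3*(-5 - 2))))) = -50 + √(-39)*(1/(8*((3*(-7))))) = -50 + (I*√39)*((⅛)/(-21)) = -50 + (I*√39)*((⅛)*(-1/21)) = -50 + (I*√39)*(-1/168) = -50 - I*√39/168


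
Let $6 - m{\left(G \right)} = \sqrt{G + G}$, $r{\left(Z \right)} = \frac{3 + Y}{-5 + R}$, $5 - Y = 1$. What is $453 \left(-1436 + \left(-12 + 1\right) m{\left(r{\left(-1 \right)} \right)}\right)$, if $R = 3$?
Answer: $-680406 + 4983 i \sqrt{7} \approx -6.8041 \cdot 10^{5} + 13184.0 i$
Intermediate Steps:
$Y = 4$ ($Y = 5 - 1 = 4$)
$r{\left(Z \right)} = - \frac{7}{2}$ ($r{\left(Z \right)} = \frac{3 + 4}{-5 + 3} = \frac{7}{-2} = 7 \left(- \frac{1}{2}\right) = - \frac{7}{2}$)
$m{\left(G \right)} = 6 - \sqrt{2} \sqrt{G}$ ($m{\left(G \right)} = 6 - \sqrt{G + G} = 6 - \sqrt{2 G} = 6 - \sqrt{2} \sqrt{G}$)
$453 \left(-1436 + \left(-12 + 1\right) m{\left(r{\left(-1 \right)} \right)}\right) = 453 \left(-1436 + \left(-12 + 1\right) \left(6 - \sqrt{2} \sqrt{- \frac{7}{2}}\right)\right) = 453 \left(-1436 - 11 \left(6 - \sqrt{2} \frac{i \sqrt{14}}{2}\right)\right) = 453 \left(-1436 - 11 \left(6 - i \sqrt{7}\right)\right) = 453 \left(-1436 - \left(66 - 11 i \sqrt{7}\right)\right) = 453 \left(-1502 + 11 i \sqrt{7}\right) = -680406 + 4983 i \sqrt{7}$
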